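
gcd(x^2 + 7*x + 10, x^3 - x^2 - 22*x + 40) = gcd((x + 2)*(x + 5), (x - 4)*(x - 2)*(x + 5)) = x + 5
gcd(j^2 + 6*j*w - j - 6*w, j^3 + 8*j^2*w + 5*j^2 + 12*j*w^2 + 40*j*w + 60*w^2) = j + 6*w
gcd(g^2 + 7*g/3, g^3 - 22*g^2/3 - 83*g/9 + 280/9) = g + 7/3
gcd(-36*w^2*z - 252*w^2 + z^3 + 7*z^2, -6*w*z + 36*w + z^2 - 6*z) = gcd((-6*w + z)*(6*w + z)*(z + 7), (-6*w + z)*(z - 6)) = -6*w + z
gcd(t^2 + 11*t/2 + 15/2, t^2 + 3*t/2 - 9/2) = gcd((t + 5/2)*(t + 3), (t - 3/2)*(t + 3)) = t + 3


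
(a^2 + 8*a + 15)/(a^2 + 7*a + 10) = (a + 3)/(a + 2)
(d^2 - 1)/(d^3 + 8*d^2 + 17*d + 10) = (d - 1)/(d^2 + 7*d + 10)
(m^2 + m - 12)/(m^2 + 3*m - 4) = (m - 3)/(m - 1)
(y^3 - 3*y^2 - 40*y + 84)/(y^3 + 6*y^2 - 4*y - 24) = (y - 7)/(y + 2)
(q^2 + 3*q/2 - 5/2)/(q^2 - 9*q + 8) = (q + 5/2)/(q - 8)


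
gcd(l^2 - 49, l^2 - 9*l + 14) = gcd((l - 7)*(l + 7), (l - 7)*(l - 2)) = l - 7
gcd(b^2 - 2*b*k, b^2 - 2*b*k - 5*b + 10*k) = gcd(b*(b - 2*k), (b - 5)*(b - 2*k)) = b - 2*k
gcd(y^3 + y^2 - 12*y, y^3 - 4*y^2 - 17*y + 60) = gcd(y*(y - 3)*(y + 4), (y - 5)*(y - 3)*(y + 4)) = y^2 + y - 12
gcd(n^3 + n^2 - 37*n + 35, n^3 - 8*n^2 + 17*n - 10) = n^2 - 6*n + 5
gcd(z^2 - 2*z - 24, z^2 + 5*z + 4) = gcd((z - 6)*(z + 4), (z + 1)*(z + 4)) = z + 4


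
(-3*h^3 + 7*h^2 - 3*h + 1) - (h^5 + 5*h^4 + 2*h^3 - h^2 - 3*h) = -h^5 - 5*h^4 - 5*h^3 + 8*h^2 + 1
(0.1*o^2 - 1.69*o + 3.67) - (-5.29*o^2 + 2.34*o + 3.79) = 5.39*o^2 - 4.03*o - 0.12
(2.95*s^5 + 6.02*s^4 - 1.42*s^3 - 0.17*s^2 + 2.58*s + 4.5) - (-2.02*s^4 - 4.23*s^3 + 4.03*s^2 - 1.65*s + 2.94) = 2.95*s^5 + 8.04*s^4 + 2.81*s^3 - 4.2*s^2 + 4.23*s + 1.56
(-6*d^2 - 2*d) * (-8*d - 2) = 48*d^3 + 28*d^2 + 4*d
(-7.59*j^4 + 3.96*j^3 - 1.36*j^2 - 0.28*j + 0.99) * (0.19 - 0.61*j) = 4.6299*j^5 - 3.8577*j^4 + 1.582*j^3 - 0.0876*j^2 - 0.6571*j + 0.1881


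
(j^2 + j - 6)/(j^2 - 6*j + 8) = (j + 3)/(j - 4)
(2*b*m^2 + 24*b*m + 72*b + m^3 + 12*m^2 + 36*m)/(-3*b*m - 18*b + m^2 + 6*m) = (-2*b*m - 12*b - m^2 - 6*m)/(3*b - m)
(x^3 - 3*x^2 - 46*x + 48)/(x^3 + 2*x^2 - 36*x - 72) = (x^2 - 9*x + 8)/(x^2 - 4*x - 12)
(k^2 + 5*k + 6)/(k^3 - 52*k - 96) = (k + 3)/(k^2 - 2*k - 48)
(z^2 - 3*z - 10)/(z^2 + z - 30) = (z + 2)/(z + 6)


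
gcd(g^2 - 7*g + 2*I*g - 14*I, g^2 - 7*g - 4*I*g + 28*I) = g - 7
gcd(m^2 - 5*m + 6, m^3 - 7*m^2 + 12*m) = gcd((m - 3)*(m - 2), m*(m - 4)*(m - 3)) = m - 3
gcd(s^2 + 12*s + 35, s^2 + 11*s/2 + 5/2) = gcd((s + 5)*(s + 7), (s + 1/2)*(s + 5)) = s + 5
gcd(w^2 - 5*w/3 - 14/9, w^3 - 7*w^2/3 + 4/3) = w + 2/3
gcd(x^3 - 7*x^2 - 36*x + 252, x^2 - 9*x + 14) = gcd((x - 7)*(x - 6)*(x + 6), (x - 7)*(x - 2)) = x - 7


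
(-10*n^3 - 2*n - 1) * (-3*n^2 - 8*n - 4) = 30*n^5 + 80*n^4 + 46*n^3 + 19*n^2 + 16*n + 4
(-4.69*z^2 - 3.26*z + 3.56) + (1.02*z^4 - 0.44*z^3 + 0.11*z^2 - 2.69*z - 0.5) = 1.02*z^4 - 0.44*z^3 - 4.58*z^2 - 5.95*z + 3.06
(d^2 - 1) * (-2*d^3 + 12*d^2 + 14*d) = -2*d^5 + 12*d^4 + 16*d^3 - 12*d^2 - 14*d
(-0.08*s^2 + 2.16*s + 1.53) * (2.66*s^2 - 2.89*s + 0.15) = -0.2128*s^4 + 5.9768*s^3 - 2.1846*s^2 - 4.0977*s + 0.2295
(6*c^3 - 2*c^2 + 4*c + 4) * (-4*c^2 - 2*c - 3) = -24*c^5 - 4*c^4 - 30*c^3 - 18*c^2 - 20*c - 12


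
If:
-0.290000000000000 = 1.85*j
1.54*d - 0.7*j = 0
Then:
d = -0.07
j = -0.16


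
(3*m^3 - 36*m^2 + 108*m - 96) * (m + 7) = 3*m^4 - 15*m^3 - 144*m^2 + 660*m - 672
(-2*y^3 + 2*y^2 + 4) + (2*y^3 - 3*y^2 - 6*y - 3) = -y^2 - 6*y + 1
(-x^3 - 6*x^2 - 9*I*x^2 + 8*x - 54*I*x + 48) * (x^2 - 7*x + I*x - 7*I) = -x^5 + x^4 - 10*I*x^4 + 59*x^3 + 10*I*x^3 - 17*x^2 + 428*I*x^2 - 714*x - 8*I*x - 336*I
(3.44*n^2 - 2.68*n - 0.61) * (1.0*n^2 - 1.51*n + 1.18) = 3.44*n^4 - 7.8744*n^3 + 7.496*n^2 - 2.2413*n - 0.7198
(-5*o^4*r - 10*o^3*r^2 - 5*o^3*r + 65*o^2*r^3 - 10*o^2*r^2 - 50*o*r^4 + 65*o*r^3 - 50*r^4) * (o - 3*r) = -5*o^5*r + 5*o^4*r^2 - 5*o^4*r + 95*o^3*r^3 + 5*o^3*r^2 - 245*o^2*r^4 + 95*o^2*r^3 + 150*o*r^5 - 245*o*r^4 + 150*r^5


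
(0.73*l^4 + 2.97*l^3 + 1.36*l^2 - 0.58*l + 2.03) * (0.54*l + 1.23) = 0.3942*l^5 + 2.5017*l^4 + 4.3875*l^3 + 1.3596*l^2 + 0.3828*l + 2.4969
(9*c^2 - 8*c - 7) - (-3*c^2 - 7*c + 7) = 12*c^2 - c - 14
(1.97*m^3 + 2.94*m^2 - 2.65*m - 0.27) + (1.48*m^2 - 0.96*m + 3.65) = 1.97*m^3 + 4.42*m^2 - 3.61*m + 3.38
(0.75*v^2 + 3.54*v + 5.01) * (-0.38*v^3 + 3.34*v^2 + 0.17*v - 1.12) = -0.285*v^5 + 1.1598*v^4 + 10.0473*v^3 + 16.4952*v^2 - 3.1131*v - 5.6112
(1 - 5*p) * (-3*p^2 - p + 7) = 15*p^3 + 2*p^2 - 36*p + 7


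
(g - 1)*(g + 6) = g^2 + 5*g - 6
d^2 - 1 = (d - 1)*(d + 1)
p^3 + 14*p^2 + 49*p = p*(p + 7)^2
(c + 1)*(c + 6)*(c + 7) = c^3 + 14*c^2 + 55*c + 42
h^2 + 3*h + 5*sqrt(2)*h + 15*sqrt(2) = (h + 3)*(h + 5*sqrt(2))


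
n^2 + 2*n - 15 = (n - 3)*(n + 5)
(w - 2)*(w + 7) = w^2 + 5*w - 14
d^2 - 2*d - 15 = (d - 5)*(d + 3)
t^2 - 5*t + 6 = (t - 3)*(t - 2)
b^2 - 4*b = b*(b - 4)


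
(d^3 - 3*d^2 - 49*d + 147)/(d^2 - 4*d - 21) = (d^2 + 4*d - 21)/(d + 3)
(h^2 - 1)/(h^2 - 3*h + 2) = (h + 1)/(h - 2)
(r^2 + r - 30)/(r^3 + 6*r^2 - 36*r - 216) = (r - 5)/(r^2 - 36)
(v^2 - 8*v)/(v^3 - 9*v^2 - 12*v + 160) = v/(v^2 - v - 20)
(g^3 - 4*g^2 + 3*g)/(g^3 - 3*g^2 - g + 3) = g/(g + 1)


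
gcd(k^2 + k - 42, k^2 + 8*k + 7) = k + 7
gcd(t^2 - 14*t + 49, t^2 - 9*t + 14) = t - 7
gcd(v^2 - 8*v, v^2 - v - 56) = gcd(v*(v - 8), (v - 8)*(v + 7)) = v - 8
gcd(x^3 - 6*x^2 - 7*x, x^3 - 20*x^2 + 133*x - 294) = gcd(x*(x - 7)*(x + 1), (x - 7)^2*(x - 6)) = x - 7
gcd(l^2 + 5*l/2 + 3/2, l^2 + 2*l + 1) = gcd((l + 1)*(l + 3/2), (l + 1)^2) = l + 1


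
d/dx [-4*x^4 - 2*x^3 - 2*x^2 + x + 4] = -16*x^3 - 6*x^2 - 4*x + 1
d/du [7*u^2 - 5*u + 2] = 14*u - 5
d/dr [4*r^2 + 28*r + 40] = 8*r + 28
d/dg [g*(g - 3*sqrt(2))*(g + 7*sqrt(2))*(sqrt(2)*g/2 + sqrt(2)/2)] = 2*sqrt(2)*g^3 + 3*sqrt(2)*g^2/2 + 12*g^2 - 42*sqrt(2)*g + 8*g - 21*sqrt(2)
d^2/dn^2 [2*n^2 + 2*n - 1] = 4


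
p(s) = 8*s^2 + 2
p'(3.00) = 48.00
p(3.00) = 74.00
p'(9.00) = 144.00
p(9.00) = 650.00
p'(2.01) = 32.16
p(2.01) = 34.32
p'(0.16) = 2.56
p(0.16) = 2.20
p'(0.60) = 9.60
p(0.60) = 4.88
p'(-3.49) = -55.84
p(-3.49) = 99.44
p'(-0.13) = -2.08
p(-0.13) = 2.14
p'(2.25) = 36.00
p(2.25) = 42.50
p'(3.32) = 53.12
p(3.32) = 90.18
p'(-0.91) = -14.56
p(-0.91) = 8.62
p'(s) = 16*s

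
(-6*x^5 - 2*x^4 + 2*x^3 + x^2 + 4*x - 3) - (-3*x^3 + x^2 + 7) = -6*x^5 - 2*x^4 + 5*x^3 + 4*x - 10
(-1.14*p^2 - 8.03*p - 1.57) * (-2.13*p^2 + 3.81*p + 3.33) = 2.4282*p^4 + 12.7605*p^3 - 31.0464*p^2 - 32.7216*p - 5.2281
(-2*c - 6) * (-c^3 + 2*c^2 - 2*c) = 2*c^4 + 2*c^3 - 8*c^2 + 12*c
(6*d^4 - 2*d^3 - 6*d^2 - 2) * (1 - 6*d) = -36*d^5 + 18*d^4 + 34*d^3 - 6*d^2 + 12*d - 2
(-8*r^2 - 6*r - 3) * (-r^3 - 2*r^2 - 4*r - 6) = 8*r^5 + 22*r^4 + 47*r^3 + 78*r^2 + 48*r + 18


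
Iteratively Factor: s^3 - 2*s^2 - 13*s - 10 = (s - 5)*(s^2 + 3*s + 2) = (s - 5)*(s + 1)*(s + 2)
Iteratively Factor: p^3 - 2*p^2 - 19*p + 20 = (p + 4)*(p^2 - 6*p + 5) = (p - 1)*(p + 4)*(p - 5)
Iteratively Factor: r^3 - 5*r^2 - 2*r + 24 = (r - 3)*(r^2 - 2*r - 8) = (r - 3)*(r + 2)*(r - 4)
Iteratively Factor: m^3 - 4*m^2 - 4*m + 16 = (m + 2)*(m^2 - 6*m + 8) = (m - 2)*(m + 2)*(m - 4)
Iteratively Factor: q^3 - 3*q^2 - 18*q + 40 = (q + 4)*(q^2 - 7*q + 10) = (q - 5)*(q + 4)*(q - 2)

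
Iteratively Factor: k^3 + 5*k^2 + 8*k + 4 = (k + 1)*(k^2 + 4*k + 4) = (k + 1)*(k + 2)*(k + 2)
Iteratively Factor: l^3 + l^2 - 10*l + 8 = (l - 2)*(l^2 + 3*l - 4) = (l - 2)*(l - 1)*(l + 4)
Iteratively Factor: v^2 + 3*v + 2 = (v + 1)*(v + 2)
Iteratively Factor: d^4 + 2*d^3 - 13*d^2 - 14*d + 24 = (d + 4)*(d^3 - 2*d^2 - 5*d + 6) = (d - 3)*(d + 4)*(d^2 + d - 2) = (d - 3)*(d + 2)*(d + 4)*(d - 1)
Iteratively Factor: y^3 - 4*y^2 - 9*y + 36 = (y + 3)*(y^2 - 7*y + 12) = (y - 3)*(y + 3)*(y - 4)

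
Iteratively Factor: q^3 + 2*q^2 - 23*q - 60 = (q - 5)*(q^2 + 7*q + 12) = (q - 5)*(q + 4)*(q + 3)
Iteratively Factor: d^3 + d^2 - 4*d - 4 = (d + 2)*(d^2 - d - 2) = (d + 1)*(d + 2)*(d - 2)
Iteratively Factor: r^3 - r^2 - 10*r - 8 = (r + 2)*(r^2 - 3*r - 4) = (r + 1)*(r + 2)*(r - 4)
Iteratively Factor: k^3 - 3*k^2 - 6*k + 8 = (k - 4)*(k^2 + k - 2) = (k - 4)*(k + 2)*(k - 1)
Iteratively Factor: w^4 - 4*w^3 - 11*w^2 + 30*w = (w + 3)*(w^3 - 7*w^2 + 10*w) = (w - 5)*(w + 3)*(w^2 - 2*w) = w*(w - 5)*(w + 3)*(w - 2)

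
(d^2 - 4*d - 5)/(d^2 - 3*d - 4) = (d - 5)/(d - 4)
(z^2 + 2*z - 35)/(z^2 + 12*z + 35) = (z - 5)/(z + 5)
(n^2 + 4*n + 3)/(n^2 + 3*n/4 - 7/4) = 4*(n^2 + 4*n + 3)/(4*n^2 + 3*n - 7)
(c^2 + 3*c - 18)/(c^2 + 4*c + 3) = (c^2 + 3*c - 18)/(c^2 + 4*c + 3)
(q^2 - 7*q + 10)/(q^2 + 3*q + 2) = (q^2 - 7*q + 10)/(q^2 + 3*q + 2)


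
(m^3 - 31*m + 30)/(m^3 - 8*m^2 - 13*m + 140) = (m^2 + 5*m - 6)/(m^2 - 3*m - 28)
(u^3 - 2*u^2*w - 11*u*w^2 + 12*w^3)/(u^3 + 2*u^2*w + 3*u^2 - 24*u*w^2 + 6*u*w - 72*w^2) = (u^2 + 2*u*w - 3*w^2)/(u^2 + 6*u*w + 3*u + 18*w)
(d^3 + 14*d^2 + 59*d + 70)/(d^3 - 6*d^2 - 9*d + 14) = (d^2 + 12*d + 35)/(d^2 - 8*d + 7)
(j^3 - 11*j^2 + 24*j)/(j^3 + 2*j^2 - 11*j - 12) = j*(j - 8)/(j^2 + 5*j + 4)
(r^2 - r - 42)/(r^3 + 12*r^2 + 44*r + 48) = (r - 7)/(r^2 + 6*r + 8)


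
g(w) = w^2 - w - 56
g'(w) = 2*w - 1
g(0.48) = -56.25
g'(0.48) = -0.04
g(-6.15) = -12.03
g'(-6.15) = -13.30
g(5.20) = -34.16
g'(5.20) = 9.40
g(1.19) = -55.77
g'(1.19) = 1.38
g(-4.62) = -30.04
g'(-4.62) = -10.24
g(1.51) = -55.23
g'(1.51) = 2.02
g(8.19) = 2.89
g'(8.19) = 15.38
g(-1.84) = -50.77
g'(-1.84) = -4.68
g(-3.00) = -44.00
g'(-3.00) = -7.00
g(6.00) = -26.00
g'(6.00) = 11.00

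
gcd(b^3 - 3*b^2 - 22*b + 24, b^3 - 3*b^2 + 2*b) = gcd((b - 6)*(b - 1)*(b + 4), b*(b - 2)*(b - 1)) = b - 1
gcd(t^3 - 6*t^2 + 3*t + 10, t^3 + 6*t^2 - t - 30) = t - 2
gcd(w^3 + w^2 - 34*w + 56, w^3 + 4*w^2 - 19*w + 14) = w^2 + 5*w - 14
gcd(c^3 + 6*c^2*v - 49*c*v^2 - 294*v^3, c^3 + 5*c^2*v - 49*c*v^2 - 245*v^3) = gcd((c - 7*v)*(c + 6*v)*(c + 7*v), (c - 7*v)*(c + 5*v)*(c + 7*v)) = -c^2 + 49*v^2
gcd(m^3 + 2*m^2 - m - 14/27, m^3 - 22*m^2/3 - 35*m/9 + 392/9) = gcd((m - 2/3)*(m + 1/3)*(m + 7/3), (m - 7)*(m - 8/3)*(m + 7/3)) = m + 7/3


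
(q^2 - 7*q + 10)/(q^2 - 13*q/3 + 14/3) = 3*(q - 5)/(3*q - 7)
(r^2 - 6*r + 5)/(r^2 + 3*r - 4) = (r - 5)/(r + 4)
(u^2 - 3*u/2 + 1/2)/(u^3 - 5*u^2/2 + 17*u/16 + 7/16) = 8*(2*u - 1)/(16*u^2 - 24*u - 7)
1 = 1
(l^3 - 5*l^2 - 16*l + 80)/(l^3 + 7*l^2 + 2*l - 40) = (l^2 - 9*l + 20)/(l^2 + 3*l - 10)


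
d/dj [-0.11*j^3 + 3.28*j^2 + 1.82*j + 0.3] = -0.33*j^2 + 6.56*j + 1.82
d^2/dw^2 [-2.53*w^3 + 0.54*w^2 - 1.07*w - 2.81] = 1.08 - 15.18*w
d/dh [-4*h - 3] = -4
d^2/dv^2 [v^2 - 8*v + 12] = 2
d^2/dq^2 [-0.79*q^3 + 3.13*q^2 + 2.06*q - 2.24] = 6.26 - 4.74*q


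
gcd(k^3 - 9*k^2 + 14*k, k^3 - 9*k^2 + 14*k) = k^3 - 9*k^2 + 14*k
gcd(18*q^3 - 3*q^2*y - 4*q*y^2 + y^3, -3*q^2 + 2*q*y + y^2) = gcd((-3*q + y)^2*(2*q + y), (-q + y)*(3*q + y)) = 1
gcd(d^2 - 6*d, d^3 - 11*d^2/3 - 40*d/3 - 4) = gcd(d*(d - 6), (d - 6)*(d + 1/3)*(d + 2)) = d - 6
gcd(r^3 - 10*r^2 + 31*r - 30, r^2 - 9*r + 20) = r - 5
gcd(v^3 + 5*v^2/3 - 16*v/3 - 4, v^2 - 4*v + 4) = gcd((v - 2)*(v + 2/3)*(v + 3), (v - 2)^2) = v - 2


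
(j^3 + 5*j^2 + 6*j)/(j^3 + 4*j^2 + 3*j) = (j + 2)/(j + 1)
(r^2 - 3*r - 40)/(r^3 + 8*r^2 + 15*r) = (r - 8)/(r*(r + 3))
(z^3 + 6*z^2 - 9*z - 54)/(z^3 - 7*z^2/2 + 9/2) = 2*(z^2 + 9*z + 18)/(2*z^2 - z - 3)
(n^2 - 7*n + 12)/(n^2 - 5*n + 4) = (n - 3)/(n - 1)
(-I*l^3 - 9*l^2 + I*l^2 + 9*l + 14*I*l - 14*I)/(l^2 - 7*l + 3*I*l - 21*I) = (-I*l^3 + l^2*(-9 + I) + l*(9 + 14*I) - 14*I)/(l^2 + l*(-7 + 3*I) - 21*I)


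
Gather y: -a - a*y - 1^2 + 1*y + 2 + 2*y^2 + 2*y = -a + 2*y^2 + y*(3 - a) + 1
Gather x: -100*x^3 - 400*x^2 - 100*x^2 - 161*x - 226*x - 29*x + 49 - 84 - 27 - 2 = -100*x^3 - 500*x^2 - 416*x - 64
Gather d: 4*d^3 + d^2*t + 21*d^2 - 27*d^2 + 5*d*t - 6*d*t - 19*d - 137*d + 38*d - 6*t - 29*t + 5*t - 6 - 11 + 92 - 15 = 4*d^3 + d^2*(t - 6) + d*(-t - 118) - 30*t + 60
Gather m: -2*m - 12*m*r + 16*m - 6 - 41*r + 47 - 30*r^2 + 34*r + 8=m*(14 - 12*r) - 30*r^2 - 7*r + 49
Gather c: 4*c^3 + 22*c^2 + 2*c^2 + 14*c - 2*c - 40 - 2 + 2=4*c^3 + 24*c^2 + 12*c - 40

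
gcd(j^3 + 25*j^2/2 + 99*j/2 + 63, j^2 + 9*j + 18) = j^2 + 9*j + 18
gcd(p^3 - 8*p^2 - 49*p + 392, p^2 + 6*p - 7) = p + 7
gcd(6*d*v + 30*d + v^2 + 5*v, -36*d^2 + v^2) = 6*d + v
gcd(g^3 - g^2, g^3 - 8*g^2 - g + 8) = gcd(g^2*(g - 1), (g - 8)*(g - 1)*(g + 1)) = g - 1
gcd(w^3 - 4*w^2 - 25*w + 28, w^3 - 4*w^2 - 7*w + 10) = w - 1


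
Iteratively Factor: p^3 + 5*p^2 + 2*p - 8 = (p - 1)*(p^2 + 6*p + 8) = (p - 1)*(p + 4)*(p + 2)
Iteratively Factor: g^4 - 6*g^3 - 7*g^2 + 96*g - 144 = (g - 3)*(g^3 - 3*g^2 - 16*g + 48) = (g - 4)*(g - 3)*(g^2 + g - 12) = (g - 4)*(g - 3)*(g + 4)*(g - 3)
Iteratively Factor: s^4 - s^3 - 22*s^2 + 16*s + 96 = (s - 4)*(s^3 + 3*s^2 - 10*s - 24) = (s - 4)*(s + 4)*(s^2 - s - 6) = (s - 4)*(s - 3)*(s + 4)*(s + 2)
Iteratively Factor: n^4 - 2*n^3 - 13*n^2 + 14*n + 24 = (n + 1)*(n^3 - 3*n^2 - 10*n + 24) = (n + 1)*(n + 3)*(n^2 - 6*n + 8) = (n - 4)*(n + 1)*(n + 3)*(n - 2)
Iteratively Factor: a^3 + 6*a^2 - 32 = (a + 4)*(a^2 + 2*a - 8) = (a + 4)^2*(a - 2)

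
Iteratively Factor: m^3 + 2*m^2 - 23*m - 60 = (m - 5)*(m^2 + 7*m + 12) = (m - 5)*(m + 4)*(m + 3)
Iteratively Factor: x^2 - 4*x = (x - 4)*(x)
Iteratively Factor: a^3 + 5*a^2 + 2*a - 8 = (a + 2)*(a^2 + 3*a - 4) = (a + 2)*(a + 4)*(a - 1)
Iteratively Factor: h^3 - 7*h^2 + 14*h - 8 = (h - 2)*(h^2 - 5*h + 4) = (h - 4)*(h - 2)*(h - 1)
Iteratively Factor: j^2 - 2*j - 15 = (j + 3)*(j - 5)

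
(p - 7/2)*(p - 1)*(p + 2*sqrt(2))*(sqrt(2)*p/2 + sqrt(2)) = sqrt(2)*p^4/2 - 5*sqrt(2)*p^3/4 + 2*p^3 - 5*p^2 - 11*sqrt(2)*p^2/4 - 11*p + 7*sqrt(2)*p/2 + 14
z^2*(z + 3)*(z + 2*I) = z^4 + 3*z^3 + 2*I*z^3 + 6*I*z^2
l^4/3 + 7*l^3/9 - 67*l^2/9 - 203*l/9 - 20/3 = (l/3 + 1)*(l - 5)*(l + 1/3)*(l + 4)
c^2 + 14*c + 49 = (c + 7)^2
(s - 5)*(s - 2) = s^2 - 7*s + 10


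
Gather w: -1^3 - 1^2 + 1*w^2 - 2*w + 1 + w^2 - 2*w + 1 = 2*w^2 - 4*w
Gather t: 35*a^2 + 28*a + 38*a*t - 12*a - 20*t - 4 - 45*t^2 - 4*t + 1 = 35*a^2 + 16*a - 45*t^2 + t*(38*a - 24) - 3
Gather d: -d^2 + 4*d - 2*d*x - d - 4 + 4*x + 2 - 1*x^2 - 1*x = -d^2 + d*(3 - 2*x) - x^2 + 3*x - 2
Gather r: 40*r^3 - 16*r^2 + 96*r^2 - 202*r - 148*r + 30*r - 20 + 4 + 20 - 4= 40*r^3 + 80*r^2 - 320*r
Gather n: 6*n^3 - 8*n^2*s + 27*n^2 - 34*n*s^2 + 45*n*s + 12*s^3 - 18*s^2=6*n^3 + n^2*(27 - 8*s) + n*(-34*s^2 + 45*s) + 12*s^3 - 18*s^2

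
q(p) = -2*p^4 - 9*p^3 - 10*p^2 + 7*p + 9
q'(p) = -8*p^3 - 27*p^2 - 20*p + 7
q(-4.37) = -190.86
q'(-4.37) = 246.41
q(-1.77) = -4.44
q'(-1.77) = 2.17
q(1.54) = -48.06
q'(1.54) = -117.05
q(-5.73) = -822.24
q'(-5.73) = 740.17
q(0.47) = 9.05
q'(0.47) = -9.19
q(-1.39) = -3.35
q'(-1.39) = 4.12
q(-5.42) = -615.67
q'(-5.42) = 596.00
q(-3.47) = -49.63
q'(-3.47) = 85.55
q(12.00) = -58371.00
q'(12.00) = -17945.00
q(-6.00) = -1041.00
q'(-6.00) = 883.00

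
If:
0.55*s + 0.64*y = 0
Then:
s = -1.16363636363636*y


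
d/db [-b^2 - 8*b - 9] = -2*b - 8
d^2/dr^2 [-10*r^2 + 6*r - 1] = -20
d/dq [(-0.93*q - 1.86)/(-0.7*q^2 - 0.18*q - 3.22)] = (-0.651*q^2 - 2.604*q + 2.6598)/(0.49*q^4 + 0.252*q^3 + 4.5404*q^2 + 1.1592*q + 10.3684)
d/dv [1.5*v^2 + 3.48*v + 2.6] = 3.0*v + 3.48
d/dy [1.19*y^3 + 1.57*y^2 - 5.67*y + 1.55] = 3.57*y^2 + 3.14*y - 5.67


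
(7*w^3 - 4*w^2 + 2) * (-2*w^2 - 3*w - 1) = -14*w^5 - 13*w^4 + 5*w^3 - 6*w - 2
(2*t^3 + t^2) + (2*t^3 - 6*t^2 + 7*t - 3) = 4*t^3 - 5*t^2 + 7*t - 3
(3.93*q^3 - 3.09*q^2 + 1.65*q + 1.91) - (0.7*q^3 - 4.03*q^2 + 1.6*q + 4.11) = 3.23*q^3 + 0.94*q^2 + 0.0499999999999998*q - 2.2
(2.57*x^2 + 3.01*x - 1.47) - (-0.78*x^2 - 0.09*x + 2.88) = 3.35*x^2 + 3.1*x - 4.35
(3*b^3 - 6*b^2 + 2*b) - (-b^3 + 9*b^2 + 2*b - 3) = 4*b^3 - 15*b^2 + 3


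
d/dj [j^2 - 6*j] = 2*j - 6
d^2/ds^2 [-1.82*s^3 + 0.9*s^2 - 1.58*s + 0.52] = 1.8 - 10.92*s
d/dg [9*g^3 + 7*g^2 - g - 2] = 27*g^2 + 14*g - 1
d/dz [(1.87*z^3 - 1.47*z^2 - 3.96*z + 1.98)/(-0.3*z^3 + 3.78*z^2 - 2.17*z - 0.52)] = (-2.22044604925031e-16*z^5 + 6.6276*z^4 - 10.4918*z^3 + 17.0235*z^2 - 13.44*z + 6.3558)/(0.09*z^6 - 2.268*z^5 + 15.5904*z^4 - 16.0932*z^3 + 0.7777*z^2 + 2.2568*z + 0.2704)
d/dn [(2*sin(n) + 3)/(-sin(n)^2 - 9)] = 2*(sin(n)^2 + 3*sin(n) - 9)*cos(n)/(sin(n)^2 + 9)^2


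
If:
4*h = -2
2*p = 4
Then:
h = -1/2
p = 2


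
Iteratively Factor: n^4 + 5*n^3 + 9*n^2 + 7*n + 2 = (n + 1)*(n^3 + 4*n^2 + 5*n + 2) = (n + 1)^2*(n^2 + 3*n + 2) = (n + 1)^3*(n + 2)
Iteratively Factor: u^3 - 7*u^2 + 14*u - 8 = (u - 1)*(u^2 - 6*u + 8) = (u - 4)*(u - 1)*(u - 2)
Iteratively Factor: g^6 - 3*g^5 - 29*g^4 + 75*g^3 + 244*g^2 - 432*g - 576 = (g + 1)*(g^5 - 4*g^4 - 25*g^3 + 100*g^2 + 144*g - 576) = (g - 4)*(g + 1)*(g^4 - 25*g^2 + 144) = (g - 4)*(g + 1)*(g + 3)*(g^3 - 3*g^2 - 16*g + 48) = (g - 4)*(g + 1)*(g + 3)*(g + 4)*(g^2 - 7*g + 12) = (g - 4)^2*(g + 1)*(g + 3)*(g + 4)*(g - 3)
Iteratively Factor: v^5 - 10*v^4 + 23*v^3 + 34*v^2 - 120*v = (v + 2)*(v^4 - 12*v^3 + 47*v^2 - 60*v) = (v - 3)*(v + 2)*(v^3 - 9*v^2 + 20*v) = (v - 4)*(v - 3)*(v + 2)*(v^2 - 5*v) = v*(v - 4)*(v - 3)*(v + 2)*(v - 5)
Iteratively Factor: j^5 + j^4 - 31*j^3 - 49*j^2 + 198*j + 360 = (j + 4)*(j^4 - 3*j^3 - 19*j^2 + 27*j + 90) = (j + 3)*(j + 4)*(j^3 - 6*j^2 - j + 30) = (j - 5)*(j + 3)*(j + 4)*(j^2 - j - 6) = (j - 5)*(j + 2)*(j + 3)*(j + 4)*(j - 3)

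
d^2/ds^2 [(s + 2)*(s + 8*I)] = 2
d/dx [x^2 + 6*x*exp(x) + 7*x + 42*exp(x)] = 6*x*exp(x) + 2*x + 48*exp(x) + 7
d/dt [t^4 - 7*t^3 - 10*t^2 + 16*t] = 4*t^3 - 21*t^2 - 20*t + 16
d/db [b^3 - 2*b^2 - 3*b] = 3*b^2 - 4*b - 3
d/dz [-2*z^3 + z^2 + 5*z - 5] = -6*z^2 + 2*z + 5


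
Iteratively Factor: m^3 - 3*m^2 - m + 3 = (m - 3)*(m^2 - 1) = (m - 3)*(m + 1)*(m - 1)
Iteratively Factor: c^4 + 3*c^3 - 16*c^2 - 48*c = (c)*(c^3 + 3*c^2 - 16*c - 48) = c*(c - 4)*(c^2 + 7*c + 12) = c*(c - 4)*(c + 4)*(c + 3)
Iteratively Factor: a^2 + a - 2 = (a - 1)*(a + 2)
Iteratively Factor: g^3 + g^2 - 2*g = (g + 2)*(g^2 - g) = (g - 1)*(g + 2)*(g)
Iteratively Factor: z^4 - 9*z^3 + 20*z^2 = (z)*(z^3 - 9*z^2 + 20*z) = z^2*(z^2 - 9*z + 20) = z^2*(z - 5)*(z - 4)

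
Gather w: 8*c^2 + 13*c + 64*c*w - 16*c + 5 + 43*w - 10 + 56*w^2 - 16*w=8*c^2 - 3*c + 56*w^2 + w*(64*c + 27) - 5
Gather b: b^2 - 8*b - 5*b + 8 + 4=b^2 - 13*b + 12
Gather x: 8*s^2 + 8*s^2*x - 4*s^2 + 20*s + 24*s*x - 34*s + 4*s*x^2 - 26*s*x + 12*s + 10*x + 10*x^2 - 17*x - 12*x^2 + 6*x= 4*s^2 - 2*s + x^2*(4*s - 2) + x*(8*s^2 - 2*s - 1)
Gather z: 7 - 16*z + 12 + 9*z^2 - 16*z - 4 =9*z^2 - 32*z + 15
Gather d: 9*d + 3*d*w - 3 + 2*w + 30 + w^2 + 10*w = d*(3*w + 9) + w^2 + 12*w + 27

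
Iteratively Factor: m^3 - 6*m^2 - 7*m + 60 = (m - 4)*(m^2 - 2*m - 15) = (m - 4)*(m + 3)*(m - 5)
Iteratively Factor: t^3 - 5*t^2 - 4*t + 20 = (t + 2)*(t^2 - 7*t + 10) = (t - 5)*(t + 2)*(t - 2)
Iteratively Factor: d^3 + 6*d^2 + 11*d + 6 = (d + 3)*(d^2 + 3*d + 2) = (d + 1)*(d + 3)*(d + 2)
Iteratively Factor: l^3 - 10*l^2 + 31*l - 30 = (l - 3)*(l^2 - 7*l + 10) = (l - 3)*(l - 2)*(l - 5)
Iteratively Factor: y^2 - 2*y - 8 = (y + 2)*(y - 4)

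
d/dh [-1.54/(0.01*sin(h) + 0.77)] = 0.0154*cos(h)/(0.01*sin(h) + 0.77)^2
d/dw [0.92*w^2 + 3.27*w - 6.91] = 1.84*w + 3.27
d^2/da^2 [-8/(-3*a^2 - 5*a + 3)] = 16*(-9*a^2 - 15*a + (6*a + 5)^2 + 9)/(3*a^2 + 5*a - 3)^3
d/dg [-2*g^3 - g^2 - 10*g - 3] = -6*g^2 - 2*g - 10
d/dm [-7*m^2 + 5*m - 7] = 5 - 14*m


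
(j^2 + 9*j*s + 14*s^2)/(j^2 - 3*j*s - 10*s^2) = (-j - 7*s)/(-j + 5*s)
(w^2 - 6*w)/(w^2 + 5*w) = (w - 6)/(w + 5)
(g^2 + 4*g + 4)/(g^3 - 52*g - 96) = (g + 2)/(g^2 - 2*g - 48)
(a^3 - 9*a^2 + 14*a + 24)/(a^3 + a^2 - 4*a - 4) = (a^2 - 10*a + 24)/(a^2 - 4)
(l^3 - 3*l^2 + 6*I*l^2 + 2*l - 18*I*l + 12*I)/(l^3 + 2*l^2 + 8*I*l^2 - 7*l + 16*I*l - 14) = (l^3 + l^2*(-3 + 6*I) + l*(2 - 18*I) + 12*I)/(l^3 + l^2*(2 + 8*I) + l*(-7 + 16*I) - 14)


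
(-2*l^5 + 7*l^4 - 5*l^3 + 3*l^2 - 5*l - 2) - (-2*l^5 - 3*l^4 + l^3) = 10*l^4 - 6*l^3 + 3*l^2 - 5*l - 2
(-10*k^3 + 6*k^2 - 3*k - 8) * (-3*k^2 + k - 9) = 30*k^5 - 28*k^4 + 105*k^3 - 33*k^2 + 19*k + 72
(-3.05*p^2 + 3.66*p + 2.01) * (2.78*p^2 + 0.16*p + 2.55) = -8.479*p^4 + 9.6868*p^3 - 1.6041*p^2 + 9.6546*p + 5.1255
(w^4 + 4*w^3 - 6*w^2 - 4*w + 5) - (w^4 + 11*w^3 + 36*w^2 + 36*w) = -7*w^3 - 42*w^2 - 40*w + 5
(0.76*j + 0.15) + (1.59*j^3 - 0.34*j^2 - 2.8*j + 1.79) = 1.59*j^3 - 0.34*j^2 - 2.04*j + 1.94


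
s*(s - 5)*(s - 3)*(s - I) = s^4 - 8*s^3 - I*s^3 + 15*s^2 + 8*I*s^2 - 15*I*s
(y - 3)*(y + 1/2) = y^2 - 5*y/2 - 3/2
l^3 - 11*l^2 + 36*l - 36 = (l - 6)*(l - 3)*(l - 2)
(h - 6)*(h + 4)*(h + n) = h^3 + h^2*n - 2*h^2 - 2*h*n - 24*h - 24*n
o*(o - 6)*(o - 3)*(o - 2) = o^4 - 11*o^3 + 36*o^2 - 36*o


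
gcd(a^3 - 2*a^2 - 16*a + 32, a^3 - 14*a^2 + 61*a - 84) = a - 4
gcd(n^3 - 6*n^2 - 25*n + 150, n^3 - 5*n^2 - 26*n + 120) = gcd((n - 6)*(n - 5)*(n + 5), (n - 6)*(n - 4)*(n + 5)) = n^2 - n - 30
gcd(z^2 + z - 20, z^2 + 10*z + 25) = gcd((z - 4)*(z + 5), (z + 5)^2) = z + 5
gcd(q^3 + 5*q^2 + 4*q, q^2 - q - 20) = q + 4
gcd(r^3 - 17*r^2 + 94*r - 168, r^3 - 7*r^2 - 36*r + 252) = r^2 - 13*r + 42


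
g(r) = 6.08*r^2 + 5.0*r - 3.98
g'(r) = 12.16*r + 5.0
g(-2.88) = 32.05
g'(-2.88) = -30.02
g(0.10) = -3.42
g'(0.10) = 6.22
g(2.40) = 43.04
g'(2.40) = 34.18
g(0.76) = 3.33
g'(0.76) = 14.24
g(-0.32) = -4.96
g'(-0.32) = 1.11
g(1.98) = 29.76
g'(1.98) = 29.08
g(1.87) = 26.63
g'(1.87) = 27.74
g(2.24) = 37.73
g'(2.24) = 32.24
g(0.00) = -3.98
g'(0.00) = 5.00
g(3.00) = 65.74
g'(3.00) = 41.48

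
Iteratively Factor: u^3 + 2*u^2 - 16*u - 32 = (u - 4)*(u^2 + 6*u + 8) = (u - 4)*(u + 4)*(u + 2)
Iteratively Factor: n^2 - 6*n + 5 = (n - 5)*(n - 1)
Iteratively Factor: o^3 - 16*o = (o)*(o^2 - 16) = o*(o + 4)*(o - 4)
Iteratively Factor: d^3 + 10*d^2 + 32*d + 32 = (d + 2)*(d^2 + 8*d + 16) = (d + 2)*(d + 4)*(d + 4)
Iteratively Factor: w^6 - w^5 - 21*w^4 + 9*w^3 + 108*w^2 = (w - 4)*(w^5 + 3*w^4 - 9*w^3 - 27*w^2) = w*(w - 4)*(w^4 + 3*w^3 - 9*w^2 - 27*w) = w*(w - 4)*(w - 3)*(w^3 + 6*w^2 + 9*w) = w*(w - 4)*(w - 3)*(w + 3)*(w^2 + 3*w) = w*(w - 4)*(w - 3)*(w + 3)^2*(w)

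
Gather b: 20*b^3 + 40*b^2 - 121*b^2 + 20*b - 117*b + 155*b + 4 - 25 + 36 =20*b^3 - 81*b^2 + 58*b + 15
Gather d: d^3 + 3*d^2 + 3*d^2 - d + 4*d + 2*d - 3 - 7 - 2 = d^3 + 6*d^2 + 5*d - 12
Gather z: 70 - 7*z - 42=28 - 7*z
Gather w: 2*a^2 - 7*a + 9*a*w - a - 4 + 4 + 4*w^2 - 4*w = 2*a^2 - 8*a + 4*w^2 + w*(9*a - 4)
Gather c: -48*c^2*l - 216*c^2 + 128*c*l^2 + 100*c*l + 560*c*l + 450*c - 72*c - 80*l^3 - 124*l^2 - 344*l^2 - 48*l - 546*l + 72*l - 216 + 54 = c^2*(-48*l - 216) + c*(128*l^2 + 660*l + 378) - 80*l^3 - 468*l^2 - 522*l - 162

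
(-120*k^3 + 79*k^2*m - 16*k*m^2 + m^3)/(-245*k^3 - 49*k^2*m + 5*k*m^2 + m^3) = (120*k^3 - 79*k^2*m + 16*k*m^2 - m^3)/(245*k^3 + 49*k^2*m - 5*k*m^2 - m^3)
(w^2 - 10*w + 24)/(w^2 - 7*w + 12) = (w - 6)/(w - 3)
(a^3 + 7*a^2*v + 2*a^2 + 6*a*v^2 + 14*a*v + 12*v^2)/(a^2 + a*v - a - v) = (a^2 + 6*a*v + 2*a + 12*v)/(a - 1)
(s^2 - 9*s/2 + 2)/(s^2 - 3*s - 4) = (s - 1/2)/(s + 1)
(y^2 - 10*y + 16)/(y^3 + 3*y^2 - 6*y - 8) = (y - 8)/(y^2 + 5*y + 4)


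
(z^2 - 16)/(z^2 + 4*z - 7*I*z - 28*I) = (z - 4)/(z - 7*I)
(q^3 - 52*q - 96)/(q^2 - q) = (q^3 - 52*q - 96)/(q*(q - 1))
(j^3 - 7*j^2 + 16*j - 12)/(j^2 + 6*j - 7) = (j^3 - 7*j^2 + 16*j - 12)/(j^2 + 6*j - 7)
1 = 1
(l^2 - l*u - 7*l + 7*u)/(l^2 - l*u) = (l - 7)/l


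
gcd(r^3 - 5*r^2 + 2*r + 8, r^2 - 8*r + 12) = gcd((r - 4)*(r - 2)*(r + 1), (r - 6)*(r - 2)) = r - 2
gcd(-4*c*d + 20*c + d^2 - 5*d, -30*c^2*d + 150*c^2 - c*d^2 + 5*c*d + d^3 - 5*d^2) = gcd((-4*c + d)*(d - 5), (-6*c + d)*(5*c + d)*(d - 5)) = d - 5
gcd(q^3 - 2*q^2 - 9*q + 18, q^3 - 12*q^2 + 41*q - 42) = q^2 - 5*q + 6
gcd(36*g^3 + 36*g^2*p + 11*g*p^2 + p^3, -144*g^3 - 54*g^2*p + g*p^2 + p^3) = 18*g^2 + 9*g*p + p^2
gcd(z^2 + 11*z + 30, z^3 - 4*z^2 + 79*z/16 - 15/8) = 1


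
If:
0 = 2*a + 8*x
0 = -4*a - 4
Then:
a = -1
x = 1/4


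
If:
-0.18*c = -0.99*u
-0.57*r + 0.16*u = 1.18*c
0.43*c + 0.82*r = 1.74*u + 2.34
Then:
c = -1.52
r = 3.06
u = -0.28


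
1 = 1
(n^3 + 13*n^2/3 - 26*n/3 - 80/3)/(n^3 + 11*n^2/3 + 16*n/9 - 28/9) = 3*(3*n^2 + 7*n - 40)/(9*n^2 + 15*n - 14)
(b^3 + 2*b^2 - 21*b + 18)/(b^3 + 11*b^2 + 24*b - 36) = (b - 3)/(b + 6)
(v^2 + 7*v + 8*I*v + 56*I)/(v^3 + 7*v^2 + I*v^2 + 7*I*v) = (v + 8*I)/(v*(v + I))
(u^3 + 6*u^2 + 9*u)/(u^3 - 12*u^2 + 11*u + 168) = u*(u + 3)/(u^2 - 15*u + 56)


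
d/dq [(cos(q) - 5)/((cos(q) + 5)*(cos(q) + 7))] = (cos(q)^2 - 10*cos(q) - 95)*sin(q)/((cos(q) + 5)^2*(cos(q) + 7)^2)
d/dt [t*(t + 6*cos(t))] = -6*t*sin(t) + 2*t + 6*cos(t)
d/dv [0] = 0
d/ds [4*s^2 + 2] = 8*s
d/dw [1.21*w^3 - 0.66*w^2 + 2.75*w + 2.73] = 3.63*w^2 - 1.32*w + 2.75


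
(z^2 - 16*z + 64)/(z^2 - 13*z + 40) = (z - 8)/(z - 5)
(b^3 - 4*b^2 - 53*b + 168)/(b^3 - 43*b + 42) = (b^2 - 11*b + 24)/(b^2 - 7*b + 6)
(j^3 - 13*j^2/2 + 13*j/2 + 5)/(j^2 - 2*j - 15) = (j^2 - 3*j/2 - 1)/(j + 3)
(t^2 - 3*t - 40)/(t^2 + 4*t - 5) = (t - 8)/(t - 1)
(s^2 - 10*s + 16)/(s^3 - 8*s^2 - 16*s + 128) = (s - 2)/(s^2 - 16)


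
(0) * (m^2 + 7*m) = 0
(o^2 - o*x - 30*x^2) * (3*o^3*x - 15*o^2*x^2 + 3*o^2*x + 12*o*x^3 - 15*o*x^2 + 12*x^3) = 3*o^5*x - 18*o^4*x^2 + 3*o^4*x - 63*o^3*x^3 - 18*o^3*x^2 + 438*o^2*x^4 - 63*o^2*x^3 - 360*o*x^5 + 438*o*x^4 - 360*x^5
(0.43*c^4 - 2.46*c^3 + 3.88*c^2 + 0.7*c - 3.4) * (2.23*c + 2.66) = 0.9589*c^5 - 4.342*c^4 + 2.1088*c^3 + 11.8818*c^2 - 5.72*c - 9.044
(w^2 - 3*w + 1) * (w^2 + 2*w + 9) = w^4 - w^3 + 4*w^2 - 25*w + 9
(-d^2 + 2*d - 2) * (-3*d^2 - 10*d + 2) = 3*d^4 + 4*d^3 - 16*d^2 + 24*d - 4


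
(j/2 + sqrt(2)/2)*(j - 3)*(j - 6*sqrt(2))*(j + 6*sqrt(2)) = j^4/2 - 3*j^3/2 + sqrt(2)*j^3/2 - 36*j^2 - 3*sqrt(2)*j^2/2 - 36*sqrt(2)*j + 108*j + 108*sqrt(2)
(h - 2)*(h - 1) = h^2 - 3*h + 2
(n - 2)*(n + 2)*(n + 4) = n^3 + 4*n^2 - 4*n - 16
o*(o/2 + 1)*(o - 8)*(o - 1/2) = o^4/2 - 13*o^3/4 - 13*o^2/2 + 4*o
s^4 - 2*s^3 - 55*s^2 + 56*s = s*(s - 8)*(s - 1)*(s + 7)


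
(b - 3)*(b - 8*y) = b^2 - 8*b*y - 3*b + 24*y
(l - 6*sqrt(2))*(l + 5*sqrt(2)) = l^2 - sqrt(2)*l - 60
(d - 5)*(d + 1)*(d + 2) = d^3 - 2*d^2 - 13*d - 10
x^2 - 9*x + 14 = (x - 7)*(x - 2)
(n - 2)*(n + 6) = n^2 + 4*n - 12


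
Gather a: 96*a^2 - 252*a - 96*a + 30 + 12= 96*a^2 - 348*a + 42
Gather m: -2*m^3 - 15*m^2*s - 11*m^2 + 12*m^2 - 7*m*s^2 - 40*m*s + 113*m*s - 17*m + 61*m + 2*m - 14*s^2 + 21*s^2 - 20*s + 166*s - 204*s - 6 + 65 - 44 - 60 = -2*m^3 + m^2*(1 - 15*s) + m*(-7*s^2 + 73*s + 46) + 7*s^2 - 58*s - 45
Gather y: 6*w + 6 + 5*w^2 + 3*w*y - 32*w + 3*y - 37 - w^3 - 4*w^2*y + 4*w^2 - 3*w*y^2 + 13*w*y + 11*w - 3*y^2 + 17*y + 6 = -w^3 + 9*w^2 - 15*w + y^2*(-3*w - 3) + y*(-4*w^2 + 16*w + 20) - 25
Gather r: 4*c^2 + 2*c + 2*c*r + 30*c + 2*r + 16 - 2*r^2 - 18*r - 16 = 4*c^2 + 32*c - 2*r^2 + r*(2*c - 16)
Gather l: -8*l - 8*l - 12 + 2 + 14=4 - 16*l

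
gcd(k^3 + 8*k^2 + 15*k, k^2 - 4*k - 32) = 1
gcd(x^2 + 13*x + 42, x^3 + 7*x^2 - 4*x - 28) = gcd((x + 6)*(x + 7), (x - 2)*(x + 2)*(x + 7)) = x + 7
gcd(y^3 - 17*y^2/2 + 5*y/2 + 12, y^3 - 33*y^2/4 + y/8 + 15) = y^2 - 19*y/2 + 12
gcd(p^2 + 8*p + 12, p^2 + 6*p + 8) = p + 2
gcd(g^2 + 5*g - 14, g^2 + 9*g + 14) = g + 7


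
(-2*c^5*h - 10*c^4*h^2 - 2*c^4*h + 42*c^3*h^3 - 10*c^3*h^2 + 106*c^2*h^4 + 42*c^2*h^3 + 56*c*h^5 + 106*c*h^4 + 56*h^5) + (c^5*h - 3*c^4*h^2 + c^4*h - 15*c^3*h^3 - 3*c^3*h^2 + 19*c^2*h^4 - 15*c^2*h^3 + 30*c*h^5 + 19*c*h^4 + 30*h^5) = -c^5*h - 13*c^4*h^2 - c^4*h + 27*c^3*h^3 - 13*c^3*h^2 + 125*c^2*h^4 + 27*c^2*h^3 + 86*c*h^5 + 125*c*h^4 + 86*h^5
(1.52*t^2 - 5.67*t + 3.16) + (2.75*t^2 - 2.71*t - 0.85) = 4.27*t^2 - 8.38*t + 2.31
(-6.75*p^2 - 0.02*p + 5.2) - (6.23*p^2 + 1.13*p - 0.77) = -12.98*p^2 - 1.15*p + 5.97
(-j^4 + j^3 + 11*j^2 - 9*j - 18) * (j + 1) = -j^5 + 12*j^3 + 2*j^2 - 27*j - 18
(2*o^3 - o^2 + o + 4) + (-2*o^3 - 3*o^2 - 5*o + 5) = -4*o^2 - 4*o + 9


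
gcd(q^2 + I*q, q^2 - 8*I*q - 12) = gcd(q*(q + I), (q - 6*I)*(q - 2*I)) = 1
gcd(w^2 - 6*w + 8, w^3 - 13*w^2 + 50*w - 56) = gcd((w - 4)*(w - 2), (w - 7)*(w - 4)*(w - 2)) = w^2 - 6*w + 8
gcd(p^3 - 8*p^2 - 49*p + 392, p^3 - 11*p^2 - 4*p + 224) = p^2 - 15*p + 56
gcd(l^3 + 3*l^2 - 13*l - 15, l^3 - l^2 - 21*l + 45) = l^2 + 2*l - 15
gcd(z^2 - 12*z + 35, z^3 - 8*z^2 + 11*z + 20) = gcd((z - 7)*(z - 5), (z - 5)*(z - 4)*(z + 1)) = z - 5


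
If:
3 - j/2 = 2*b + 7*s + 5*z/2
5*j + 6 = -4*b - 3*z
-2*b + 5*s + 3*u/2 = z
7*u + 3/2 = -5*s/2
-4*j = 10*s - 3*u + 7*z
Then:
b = 643/1868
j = -798/467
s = 439/1401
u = -457/1401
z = 545/1401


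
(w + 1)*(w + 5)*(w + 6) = w^3 + 12*w^2 + 41*w + 30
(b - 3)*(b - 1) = b^2 - 4*b + 3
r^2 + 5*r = r*(r + 5)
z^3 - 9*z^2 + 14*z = z*(z - 7)*(z - 2)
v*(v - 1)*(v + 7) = v^3 + 6*v^2 - 7*v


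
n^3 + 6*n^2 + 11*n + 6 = (n + 1)*(n + 2)*(n + 3)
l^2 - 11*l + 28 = (l - 7)*(l - 4)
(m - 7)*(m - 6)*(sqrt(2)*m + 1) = sqrt(2)*m^3 - 13*sqrt(2)*m^2 + m^2 - 13*m + 42*sqrt(2)*m + 42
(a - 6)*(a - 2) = a^2 - 8*a + 12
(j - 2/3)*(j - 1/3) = j^2 - j + 2/9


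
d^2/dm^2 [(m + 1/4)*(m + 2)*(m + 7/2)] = 6*m + 23/2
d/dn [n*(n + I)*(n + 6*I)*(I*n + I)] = 4*I*n^3 + n^2*(-21 + 3*I) + n*(-14 - 12*I) - 6*I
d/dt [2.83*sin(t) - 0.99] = 2.83*cos(t)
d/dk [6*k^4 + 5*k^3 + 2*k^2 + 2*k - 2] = 24*k^3 + 15*k^2 + 4*k + 2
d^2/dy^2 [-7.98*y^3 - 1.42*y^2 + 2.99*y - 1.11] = -47.88*y - 2.84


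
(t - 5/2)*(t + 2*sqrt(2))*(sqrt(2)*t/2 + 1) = sqrt(2)*t^3/2 - 5*sqrt(2)*t^2/4 + 3*t^2 - 15*t/2 + 2*sqrt(2)*t - 5*sqrt(2)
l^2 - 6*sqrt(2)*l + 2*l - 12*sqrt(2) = (l + 2)*(l - 6*sqrt(2))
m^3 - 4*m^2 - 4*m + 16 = (m - 4)*(m - 2)*(m + 2)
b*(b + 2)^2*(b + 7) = b^4 + 11*b^3 + 32*b^2 + 28*b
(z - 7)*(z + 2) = z^2 - 5*z - 14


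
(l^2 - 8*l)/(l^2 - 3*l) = (l - 8)/(l - 3)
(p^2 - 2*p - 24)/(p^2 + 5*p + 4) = (p - 6)/(p + 1)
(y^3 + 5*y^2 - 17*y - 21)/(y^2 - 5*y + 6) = (y^2 + 8*y + 7)/(y - 2)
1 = 1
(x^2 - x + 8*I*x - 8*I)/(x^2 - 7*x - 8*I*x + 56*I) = (x^2 - x + 8*I*x - 8*I)/(x^2 - 7*x - 8*I*x + 56*I)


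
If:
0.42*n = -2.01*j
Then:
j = -0.208955223880597*n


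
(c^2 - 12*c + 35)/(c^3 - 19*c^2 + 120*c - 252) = (c - 5)/(c^2 - 12*c + 36)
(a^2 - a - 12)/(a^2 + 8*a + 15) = (a - 4)/(a + 5)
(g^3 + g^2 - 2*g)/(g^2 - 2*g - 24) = g*(-g^2 - g + 2)/(-g^2 + 2*g + 24)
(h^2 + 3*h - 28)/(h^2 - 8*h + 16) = (h + 7)/(h - 4)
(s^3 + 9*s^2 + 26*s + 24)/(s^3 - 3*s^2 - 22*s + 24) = (s^2 + 5*s + 6)/(s^2 - 7*s + 6)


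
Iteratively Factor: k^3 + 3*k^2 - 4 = (k - 1)*(k^2 + 4*k + 4) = (k - 1)*(k + 2)*(k + 2)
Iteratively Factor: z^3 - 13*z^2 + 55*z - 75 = (z - 5)*(z^2 - 8*z + 15) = (z - 5)*(z - 3)*(z - 5)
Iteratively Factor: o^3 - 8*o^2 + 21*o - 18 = (o - 3)*(o^2 - 5*o + 6) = (o - 3)^2*(o - 2)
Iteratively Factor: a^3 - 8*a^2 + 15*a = (a)*(a^2 - 8*a + 15) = a*(a - 5)*(a - 3)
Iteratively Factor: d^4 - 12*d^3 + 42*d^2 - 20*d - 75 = (d - 5)*(d^3 - 7*d^2 + 7*d + 15) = (d - 5)*(d + 1)*(d^2 - 8*d + 15) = (d - 5)*(d - 3)*(d + 1)*(d - 5)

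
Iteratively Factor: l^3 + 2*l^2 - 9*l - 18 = (l + 2)*(l^2 - 9) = (l - 3)*(l + 2)*(l + 3)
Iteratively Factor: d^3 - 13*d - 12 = (d + 1)*(d^2 - d - 12) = (d + 1)*(d + 3)*(d - 4)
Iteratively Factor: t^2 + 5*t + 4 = (t + 1)*(t + 4)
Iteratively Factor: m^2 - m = (m - 1)*(m)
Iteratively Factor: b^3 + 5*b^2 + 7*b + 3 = (b + 3)*(b^2 + 2*b + 1) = (b + 1)*(b + 3)*(b + 1)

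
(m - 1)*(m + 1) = m^2 - 1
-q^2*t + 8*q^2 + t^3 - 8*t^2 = (-q + t)*(q + t)*(t - 8)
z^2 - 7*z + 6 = (z - 6)*(z - 1)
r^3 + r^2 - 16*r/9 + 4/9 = (r - 2/3)*(r - 1/3)*(r + 2)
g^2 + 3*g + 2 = (g + 1)*(g + 2)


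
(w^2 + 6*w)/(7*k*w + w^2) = (w + 6)/(7*k + w)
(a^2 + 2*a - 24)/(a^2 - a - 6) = (-a^2 - 2*a + 24)/(-a^2 + a + 6)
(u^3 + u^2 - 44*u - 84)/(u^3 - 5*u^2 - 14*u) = (u + 6)/u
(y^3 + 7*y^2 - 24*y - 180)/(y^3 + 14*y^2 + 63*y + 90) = (y^2 + y - 30)/(y^2 + 8*y + 15)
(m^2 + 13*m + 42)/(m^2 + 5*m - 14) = (m + 6)/(m - 2)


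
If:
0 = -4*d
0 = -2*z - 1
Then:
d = 0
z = -1/2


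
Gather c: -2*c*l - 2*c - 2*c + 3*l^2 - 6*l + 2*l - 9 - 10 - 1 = c*(-2*l - 4) + 3*l^2 - 4*l - 20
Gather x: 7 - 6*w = 7 - 6*w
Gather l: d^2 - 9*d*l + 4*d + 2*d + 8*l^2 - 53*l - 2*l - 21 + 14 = d^2 + 6*d + 8*l^2 + l*(-9*d - 55) - 7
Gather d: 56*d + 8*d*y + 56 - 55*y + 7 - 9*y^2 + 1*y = d*(8*y + 56) - 9*y^2 - 54*y + 63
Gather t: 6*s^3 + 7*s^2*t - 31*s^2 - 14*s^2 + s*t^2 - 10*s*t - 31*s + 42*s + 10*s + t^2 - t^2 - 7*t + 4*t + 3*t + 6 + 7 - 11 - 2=6*s^3 - 45*s^2 + s*t^2 + 21*s + t*(7*s^2 - 10*s)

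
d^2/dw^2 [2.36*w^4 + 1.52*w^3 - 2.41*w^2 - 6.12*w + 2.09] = 28.32*w^2 + 9.12*w - 4.82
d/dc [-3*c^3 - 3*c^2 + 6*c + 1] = -9*c^2 - 6*c + 6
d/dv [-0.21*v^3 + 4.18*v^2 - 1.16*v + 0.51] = -0.63*v^2 + 8.36*v - 1.16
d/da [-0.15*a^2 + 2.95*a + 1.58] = 2.95 - 0.3*a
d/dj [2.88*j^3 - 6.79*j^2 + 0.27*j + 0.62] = 8.64*j^2 - 13.58*j + 0.27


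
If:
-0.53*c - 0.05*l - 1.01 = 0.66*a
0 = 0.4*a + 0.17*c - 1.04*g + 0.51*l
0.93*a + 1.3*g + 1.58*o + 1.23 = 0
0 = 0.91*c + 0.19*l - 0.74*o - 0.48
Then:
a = -0.756900161086102*o - 1.76970317415453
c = 1.04918985869922*o + 0.109072065923511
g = 0.319864578433624 - 0.673909884761481*o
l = 2.00391800005055 - 1.13033037587523*o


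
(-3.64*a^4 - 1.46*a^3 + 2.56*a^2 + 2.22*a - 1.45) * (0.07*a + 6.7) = -0.2548*a^5 - 24.4902*a^4 - 9.6028*a^3 + 17.3074*a^2 + 14.7725*a - 9.715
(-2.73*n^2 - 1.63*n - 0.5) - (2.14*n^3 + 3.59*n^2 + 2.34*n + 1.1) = -2.14*n^3 - 6.32*n^2 - 3.97*n - 1.6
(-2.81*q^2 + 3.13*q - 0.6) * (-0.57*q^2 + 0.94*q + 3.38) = 1.6017*q^4 - 4.4255*q^3 - 6.2136*q^2 + 10.0154*q - 2.028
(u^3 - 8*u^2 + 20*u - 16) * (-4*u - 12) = -4*u^4 + 20*u^3 + 16*u^2 - 176*u + 192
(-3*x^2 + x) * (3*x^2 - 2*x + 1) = -9*x^4 + 9*x^3 - 5*x^2 + x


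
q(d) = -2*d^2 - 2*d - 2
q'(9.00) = -38.00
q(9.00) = -182.00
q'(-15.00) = 58.00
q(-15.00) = -422.00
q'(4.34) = -19.36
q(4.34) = -48.35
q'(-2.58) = 8.32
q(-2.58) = -10.15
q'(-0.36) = -0.56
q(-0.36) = -1.54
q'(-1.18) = 2.72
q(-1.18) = -2.42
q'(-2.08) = 6.32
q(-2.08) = -6.49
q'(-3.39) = 11.56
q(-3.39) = -18.20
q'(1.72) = -8.88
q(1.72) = -11.36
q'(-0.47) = -0.12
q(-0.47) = -1.50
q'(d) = -4*d - 2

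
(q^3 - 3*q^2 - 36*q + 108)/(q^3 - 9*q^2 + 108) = (q^2 + 3*q - 18)/(q^2 - 3*q - 18)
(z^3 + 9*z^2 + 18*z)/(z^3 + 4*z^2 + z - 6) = z*(z + 6)/(z^2 + z - 2)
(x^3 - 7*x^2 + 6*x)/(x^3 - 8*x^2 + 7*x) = (x - 6)/(x - 7)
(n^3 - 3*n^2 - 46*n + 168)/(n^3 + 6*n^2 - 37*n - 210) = (n - 4)/(n + 5)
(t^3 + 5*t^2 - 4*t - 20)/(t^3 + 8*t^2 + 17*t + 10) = (t - 2)/(t + 1)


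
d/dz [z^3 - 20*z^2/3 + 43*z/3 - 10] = 3*z^2 - 40*z/3 + 43/3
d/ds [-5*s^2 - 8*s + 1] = -10*s - 8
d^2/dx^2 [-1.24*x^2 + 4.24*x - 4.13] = -2.48000000000000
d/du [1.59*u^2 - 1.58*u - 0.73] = 3.18*u - 1.58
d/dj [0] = 0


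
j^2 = j^2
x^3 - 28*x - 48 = (x - 6)*(x + 2)*(x + 4)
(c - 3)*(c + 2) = c^2 - c - 6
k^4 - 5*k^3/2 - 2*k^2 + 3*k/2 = k*(k - 3)*(k - 1/2)*(k + 1)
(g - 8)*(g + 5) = g^2 - 3*g - 40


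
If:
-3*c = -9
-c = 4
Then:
No Solution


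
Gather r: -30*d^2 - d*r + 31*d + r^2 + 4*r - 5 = -30*d^2 + 31*d + r^2 + r*(4 - d) - 5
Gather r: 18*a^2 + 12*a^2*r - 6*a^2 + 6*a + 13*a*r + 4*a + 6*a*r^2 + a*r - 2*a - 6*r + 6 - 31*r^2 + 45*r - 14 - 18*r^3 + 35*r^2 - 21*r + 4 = 12*a^2 + 8*a - 18*r^3 + r^2*(6*a + 4) + r*(12*a^2 + 14*a + 18) - 4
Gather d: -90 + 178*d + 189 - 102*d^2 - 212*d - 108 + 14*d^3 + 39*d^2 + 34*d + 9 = 14*d^3 - 63*d^2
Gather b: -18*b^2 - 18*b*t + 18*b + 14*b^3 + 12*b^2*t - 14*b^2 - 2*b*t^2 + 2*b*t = 14*b^3 + b^2*(12*t - 32) + b*(-2*t^2 - 16*t + 18)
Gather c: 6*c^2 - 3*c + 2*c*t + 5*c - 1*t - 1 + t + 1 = 6*c^2 + c*(2*t + 2)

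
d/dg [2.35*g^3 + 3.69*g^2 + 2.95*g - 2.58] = 7.05*g^2 + 7.38*g + 2.95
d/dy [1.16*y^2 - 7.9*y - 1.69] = 2.32*y - 7.9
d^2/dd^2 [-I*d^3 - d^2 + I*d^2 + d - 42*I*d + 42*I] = -6*I*d - 2 + 2*I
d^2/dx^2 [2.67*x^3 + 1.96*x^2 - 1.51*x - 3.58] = 16.02*x + 3.92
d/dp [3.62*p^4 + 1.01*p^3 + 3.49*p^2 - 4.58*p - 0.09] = 14.48*p^3 + 3.03*p^2 + 6.98*p - 4.58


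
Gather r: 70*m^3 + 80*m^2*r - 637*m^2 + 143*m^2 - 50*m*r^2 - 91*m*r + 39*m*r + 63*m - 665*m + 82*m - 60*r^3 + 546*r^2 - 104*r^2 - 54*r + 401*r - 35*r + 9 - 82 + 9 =70*m^3 - 494*m^2 - 520*m - 60*r^3 + r^2*(442 - 50*m) + r*(80*m^2 - 52*m + 312) - 64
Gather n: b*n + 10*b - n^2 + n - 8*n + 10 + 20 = 10*b - n^2 + n*(b - 7) + 30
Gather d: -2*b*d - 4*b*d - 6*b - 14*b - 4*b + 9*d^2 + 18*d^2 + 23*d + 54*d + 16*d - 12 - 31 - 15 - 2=-24*b + 27*d^2 + d*(93 - 6*b) - 60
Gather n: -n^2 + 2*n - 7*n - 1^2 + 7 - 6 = -n^2 - 5*n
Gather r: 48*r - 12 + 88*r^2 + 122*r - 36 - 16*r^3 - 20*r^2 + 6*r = -16*r^3 + 68*r^2 + 176*r - 48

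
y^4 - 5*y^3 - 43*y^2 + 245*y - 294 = (y - 7)*(y - 3)*(y - 2)*(y + 7)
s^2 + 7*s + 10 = (s + 2)*(s + 5)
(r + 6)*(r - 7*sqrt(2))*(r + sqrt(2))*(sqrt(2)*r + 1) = sqrt(2)*r^4 - 11*r^3 + 6*sqrt(2)*r^3 - 66*r^2 - 20*sqrt(2)*r^2 - 120*sqrt(2)*r - 14*r - 84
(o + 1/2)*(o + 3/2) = o^2 + 2*o + 3/4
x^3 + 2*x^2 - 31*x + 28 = (x - 4)*(x - 1)*(x + 7)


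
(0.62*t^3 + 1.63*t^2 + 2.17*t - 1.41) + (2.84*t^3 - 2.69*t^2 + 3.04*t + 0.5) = 3.46*t^3 - 1.06*t^2 + 5.21*t - 0.91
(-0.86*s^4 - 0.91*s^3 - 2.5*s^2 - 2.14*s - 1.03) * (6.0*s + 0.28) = -5.16*s^5 - 5.7008*s^4 - 15.2548*s^3 - 13.54*s^2 - 6.7792*s - 0.2884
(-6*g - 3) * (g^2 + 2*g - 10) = -6*g^3 - 15*g^2 + 54*g + 30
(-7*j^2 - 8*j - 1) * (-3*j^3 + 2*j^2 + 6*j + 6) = 21*j^5 + 10*j^4 - 55*j^3 - 92*j^2 - 54*j - 6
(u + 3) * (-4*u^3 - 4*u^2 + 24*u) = -4*u^4 - 16*u^3 + 12*u^2 + 72*u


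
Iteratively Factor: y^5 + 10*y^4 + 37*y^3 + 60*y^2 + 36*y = (y + 2)*(y^4 + 8*y^3 + 21*y^2 + 18*y) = (y + 2)*(y + 3)*(y^3 + 5*y^2 + 6*y) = y*(y + 2)*(y + 3)*(y^2 + 5*y + 6) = y*(y + 2)*(y + 3)^2*(y + 2)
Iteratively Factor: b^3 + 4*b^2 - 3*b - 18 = (b + 3)*(b^2 + b - 6) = (b - 2)*(b + 3)*(b + 3)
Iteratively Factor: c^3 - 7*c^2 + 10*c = (c - 5)*(c^2 - 2*c) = (c - 5)*(c - 2)*(c)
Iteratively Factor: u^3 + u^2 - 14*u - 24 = (u - 4)*(u^2 + 5*u + 6) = (u - 4)*(u + 3)*(u + 2)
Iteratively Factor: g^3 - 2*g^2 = (g)*(g^2 - 2*g) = g*(g - 2)*(g)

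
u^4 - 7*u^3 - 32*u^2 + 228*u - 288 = (u - 8)*(u - 3)*(u - 2)*(u + 6)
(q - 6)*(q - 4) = q^2 - 10*q + 24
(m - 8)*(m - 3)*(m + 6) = m^3 - 5*m^2 - 42*m + 144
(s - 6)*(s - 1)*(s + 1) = s^3 - 6*s^2 - s + 6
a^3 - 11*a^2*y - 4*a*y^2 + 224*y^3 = (a - 8*y)*(a - 7*y)*(a + 4*y)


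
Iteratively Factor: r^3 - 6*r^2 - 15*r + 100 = (r - 5)*(r^2 - r - 20) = (r - 5)*(r + 4)*(r - 5)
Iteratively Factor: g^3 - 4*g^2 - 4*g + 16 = (g - 4)*(g^2 - 4) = (g - 4)*(g + 2)*(g - 2)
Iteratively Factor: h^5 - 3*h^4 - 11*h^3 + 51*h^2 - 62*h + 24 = (h - 1)*(h^4 - 2*h^3 - 13*h^2 + 38*h - 24) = (h - 1)^2*(h^3 - h^2 - 14*h + 24) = (h - 2)*(h - 1)^2*(h^2 + h - 12) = (h - 2)*(h - 1)^2*(h + 4)*(h - 3)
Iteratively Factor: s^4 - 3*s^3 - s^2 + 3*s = (s - 3)*(s^3 - s) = (s - 3)*(s + 1)*(s^2 - s) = (s - 3)*(s - 1)*(s + 1)*(s)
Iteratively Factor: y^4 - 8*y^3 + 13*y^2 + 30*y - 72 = (y - 3)*(y^3 - 5*y^2 - 2*y + 24) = (y - 3)^2*(y^2 - 2*y - 8) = (y - 4)*(y - 3)^2*(y + 2)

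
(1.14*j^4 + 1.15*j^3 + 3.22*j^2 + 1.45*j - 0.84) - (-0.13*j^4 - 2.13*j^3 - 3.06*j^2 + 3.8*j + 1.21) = 1.27*j^4 + 3.28*j^3 + 6.28*j^2 - 2.35*j - 2.05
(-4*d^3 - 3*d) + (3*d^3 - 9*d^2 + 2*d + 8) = -d^3 - 9*d^2 - d + 8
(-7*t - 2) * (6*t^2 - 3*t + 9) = -42*t^3 + 9*t^2 - 57*t - 18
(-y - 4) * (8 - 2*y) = 2*y^2 - 32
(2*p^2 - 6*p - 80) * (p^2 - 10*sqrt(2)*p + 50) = 2*p^4 - 20*sqrt(2)*p^3 - 6*p^3 + 20*p^2 + 60*sqrt(2)*p^2 - 300*p + 800*sqrt(2)*p - 4000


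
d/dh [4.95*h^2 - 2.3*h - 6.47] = 9.9*h - 2.3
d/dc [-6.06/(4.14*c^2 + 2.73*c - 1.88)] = (50.1768*c + 16.5438)/(4.14*c^2 + 2.73*c - 1.88)^2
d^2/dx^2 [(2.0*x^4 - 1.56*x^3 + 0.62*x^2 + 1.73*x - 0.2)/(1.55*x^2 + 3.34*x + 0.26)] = (9.61000000000001*x^6 + 62.124*x^5 + 138.7032*x^4 - 3.86614200000001*x^3 - 10.887984*x^2 - 11.028276*x - 7.22188)/(3.723875*x^6 + 24.07305*x^5 + 53.74749*x^4 + 45.335824*x^3 + 9.015708*x^2 + 0.677352*x + 0.017576)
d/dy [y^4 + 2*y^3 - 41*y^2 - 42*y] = 4*y^3 + 6*y^2 - 82*y - 42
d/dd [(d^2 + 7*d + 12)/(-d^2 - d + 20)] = 2*(3*d^2 + 32*d + 76)/(d^4 + 2*d^3 - 39*d^2 - 40*d + 400)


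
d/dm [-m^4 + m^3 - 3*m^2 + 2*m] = -4*m^3 + 3*m^2 - 6*m + 2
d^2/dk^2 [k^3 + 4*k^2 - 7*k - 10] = 6*k + 8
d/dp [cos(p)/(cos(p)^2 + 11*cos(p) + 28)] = (cos(p)^2 - 28)*sin(p)/((cos(p) + 4)^2*(cos(p) + 7)^2)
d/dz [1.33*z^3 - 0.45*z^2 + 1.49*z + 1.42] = 3.99*z^2 - 0.9*z + 1.49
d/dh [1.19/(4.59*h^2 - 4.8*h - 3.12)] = (5.712 - 10.9242*h)/(-4.59*h^2 + 4.8*h + 3.12)^2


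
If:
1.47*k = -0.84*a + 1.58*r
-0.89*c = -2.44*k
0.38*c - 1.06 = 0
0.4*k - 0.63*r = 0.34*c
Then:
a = -3.40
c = 2.79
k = 1.02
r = -0.86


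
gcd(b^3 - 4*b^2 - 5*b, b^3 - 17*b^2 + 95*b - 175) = b - 5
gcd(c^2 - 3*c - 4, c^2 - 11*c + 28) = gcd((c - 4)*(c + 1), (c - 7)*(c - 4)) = c - 4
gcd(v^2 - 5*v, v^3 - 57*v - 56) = 1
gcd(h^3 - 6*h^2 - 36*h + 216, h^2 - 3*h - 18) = h - 6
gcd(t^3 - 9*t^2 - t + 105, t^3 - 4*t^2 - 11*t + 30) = t^2 - 2*t - 15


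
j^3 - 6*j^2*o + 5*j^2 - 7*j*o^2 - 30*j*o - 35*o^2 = (j + 5)*(j - 7*o)*(j + o)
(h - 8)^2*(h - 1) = h^3 - 17*h^2 + 80*h - 64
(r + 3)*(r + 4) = r^2 + 7*r + 12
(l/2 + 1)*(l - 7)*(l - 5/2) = l^3/2 - 15*l^2/4 - 3*l/4 + 35/2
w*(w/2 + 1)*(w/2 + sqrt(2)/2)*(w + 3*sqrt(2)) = w^4/4 + w^3/2 + sqrt(2)*w^3 + 3*w^2/2 + 2*sqrt(2)*w^2 + 3*w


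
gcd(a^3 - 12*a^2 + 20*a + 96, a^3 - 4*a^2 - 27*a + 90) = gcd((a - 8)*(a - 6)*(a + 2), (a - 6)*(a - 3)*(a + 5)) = a - 6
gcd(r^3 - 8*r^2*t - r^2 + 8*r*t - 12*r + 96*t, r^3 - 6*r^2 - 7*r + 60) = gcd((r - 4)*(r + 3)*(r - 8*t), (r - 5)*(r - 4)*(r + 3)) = r^2 - r - 12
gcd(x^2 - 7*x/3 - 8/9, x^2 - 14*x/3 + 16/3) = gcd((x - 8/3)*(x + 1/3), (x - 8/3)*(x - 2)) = x - 8/3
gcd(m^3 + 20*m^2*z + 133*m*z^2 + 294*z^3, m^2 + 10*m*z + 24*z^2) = m + 6*z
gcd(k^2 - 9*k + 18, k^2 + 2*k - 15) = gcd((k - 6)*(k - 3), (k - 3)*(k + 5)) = k - 3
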